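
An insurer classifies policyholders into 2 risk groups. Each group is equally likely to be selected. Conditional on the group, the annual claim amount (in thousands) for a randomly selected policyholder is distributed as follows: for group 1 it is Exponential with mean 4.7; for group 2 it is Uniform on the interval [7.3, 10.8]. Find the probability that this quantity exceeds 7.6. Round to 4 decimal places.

0.5564

Conditional on each group, P(X > 7.6): 1: 0.198489; 2: 0.914286.
By total probability, P(X > 7.6) = 0.5·0.198489 + 0.5·0.914286 = 0.556387.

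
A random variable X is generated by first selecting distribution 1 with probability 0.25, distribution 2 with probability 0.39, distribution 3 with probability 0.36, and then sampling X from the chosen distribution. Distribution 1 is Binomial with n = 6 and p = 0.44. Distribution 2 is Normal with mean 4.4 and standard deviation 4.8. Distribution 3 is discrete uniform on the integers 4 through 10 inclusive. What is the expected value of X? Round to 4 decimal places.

4.8960

Component means — 1: 2.64; 2: 4.4; 3: 7.
E[X] = 0.25·2.64 + 0.39·4.4 + 0.36·7 = 4.896.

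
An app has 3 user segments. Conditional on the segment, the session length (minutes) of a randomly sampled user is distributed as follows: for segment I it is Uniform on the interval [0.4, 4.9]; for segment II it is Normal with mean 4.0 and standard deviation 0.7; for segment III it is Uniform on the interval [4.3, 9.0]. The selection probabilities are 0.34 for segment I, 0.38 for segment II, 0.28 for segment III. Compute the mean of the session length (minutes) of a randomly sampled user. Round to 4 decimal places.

Component means — I: 2.65; II: 4; III: 6.65.
E[X] = 0.34·2.65 + 0.38·4 + 0.28·6.65 = 4.283.

4.2830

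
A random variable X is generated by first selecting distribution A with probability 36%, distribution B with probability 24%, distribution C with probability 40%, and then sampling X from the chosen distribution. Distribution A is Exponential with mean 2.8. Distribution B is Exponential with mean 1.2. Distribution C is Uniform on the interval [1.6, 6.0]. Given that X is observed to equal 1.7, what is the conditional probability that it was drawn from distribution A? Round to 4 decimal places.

0.3345

Likelihoods f(1.7 | ·): A: 0.194609; B: 0.202101; C: 0.227273.
Posterior ∝ prior × likelihood. Numerator for A: 0.36·0.194609 = 0.0700593.
Normalizing constant: 0.36·0.194609 + 0.24·0.202101 + 0.4·0.227273 = 0.209473.
P(A | observation) = 0.0700593 / 0.209473 = 0.334456.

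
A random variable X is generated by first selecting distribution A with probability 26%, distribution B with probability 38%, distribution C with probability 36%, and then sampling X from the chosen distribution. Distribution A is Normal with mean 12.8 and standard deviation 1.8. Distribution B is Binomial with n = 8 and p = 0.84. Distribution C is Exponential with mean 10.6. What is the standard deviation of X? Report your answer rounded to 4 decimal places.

6.9185

Per component, A: μ=12.8, E[X²]=167.08; B: μ=6.72, E[X²]=46.2336; C: μ=10.6, E[X²]=224.72.
E[X] = 0.26·12.8 + 0.38·6.72 + 0.36·10.6 = 9.6976.
E[X²] = 0.26·167.08 + 0.38·46.2336 + 0.36·224.72 = 141.909.
Var(X) = E[X²] − (E[X])² = 141.909 − 94.0434 = 47.8653.
SD(X) = √47.8653 = 6.91848.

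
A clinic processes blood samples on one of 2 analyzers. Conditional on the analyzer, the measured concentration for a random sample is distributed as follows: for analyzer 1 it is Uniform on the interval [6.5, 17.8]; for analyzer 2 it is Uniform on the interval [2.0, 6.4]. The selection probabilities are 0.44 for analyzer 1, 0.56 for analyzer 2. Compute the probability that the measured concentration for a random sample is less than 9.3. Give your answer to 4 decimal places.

0.6690

Conditional on each analyzer, P(X < 9.3): 1: 0.247788; 2: 1.
By total probability, P(X < 9.3) = 0.44·0.247788 + 0.56·1 = 0.669027.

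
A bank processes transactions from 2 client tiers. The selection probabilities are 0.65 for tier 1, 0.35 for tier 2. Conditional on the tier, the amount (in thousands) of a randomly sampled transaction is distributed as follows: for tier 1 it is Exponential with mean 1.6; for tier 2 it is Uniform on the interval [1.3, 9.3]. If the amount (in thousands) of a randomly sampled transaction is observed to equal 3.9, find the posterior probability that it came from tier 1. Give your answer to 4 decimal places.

0.4479

Likelihoods f(3.9 | ·): 1: 0.0546119; 2: 0.125.
Posterior ∝ prior × likelihood. Numerator for 1: 0.65·0.0546119 = 0.0354977.
Normalizing constant: 0.65·0.0546119 + 0.35·0.125 = 0.0792477.
P(1 | observation) = 0.0354977 / 0.0792477 = 0.447934.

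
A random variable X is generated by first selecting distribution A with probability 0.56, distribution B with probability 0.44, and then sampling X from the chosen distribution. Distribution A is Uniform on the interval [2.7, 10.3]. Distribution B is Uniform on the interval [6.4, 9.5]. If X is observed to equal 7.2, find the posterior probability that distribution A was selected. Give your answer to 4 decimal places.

0.3417

Likelihoods f(7.2 | ·): A: 0.131579; B: 0.322581.
Posterior ∝ prior × likelihood. Numerator for A: 0.56·0.131579 = 0.0736842.
Normalizing constant: 0.56·0.131579 + 0.44·0.322581 = 0.21562.
P(A | observation) = 0.0736842 / 0.21562 = 0.341732.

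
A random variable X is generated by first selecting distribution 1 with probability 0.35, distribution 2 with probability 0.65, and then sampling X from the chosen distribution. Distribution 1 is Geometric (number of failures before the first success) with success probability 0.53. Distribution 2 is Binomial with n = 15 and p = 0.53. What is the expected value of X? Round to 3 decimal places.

Component means — 1: 0.886792; 2: 7.95.
E[X] = 0.35·0.886792 + 0.65·7.95 = 5.47788.

5.478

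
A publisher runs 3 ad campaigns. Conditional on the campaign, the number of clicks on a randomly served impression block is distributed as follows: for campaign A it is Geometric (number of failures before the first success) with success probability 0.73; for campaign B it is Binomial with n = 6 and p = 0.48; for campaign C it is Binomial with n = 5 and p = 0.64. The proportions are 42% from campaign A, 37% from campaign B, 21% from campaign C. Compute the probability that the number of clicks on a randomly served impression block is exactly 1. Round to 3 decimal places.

0.135

Conditional on each campaign, P(X = 1): A: 0.1971; B: 0.109499; C: 0.0537477.
By total probability, P(X = 1) = 0.42·0.1971 + 0.37·0.109499 + 0.21·0.0537477 = 0.134584.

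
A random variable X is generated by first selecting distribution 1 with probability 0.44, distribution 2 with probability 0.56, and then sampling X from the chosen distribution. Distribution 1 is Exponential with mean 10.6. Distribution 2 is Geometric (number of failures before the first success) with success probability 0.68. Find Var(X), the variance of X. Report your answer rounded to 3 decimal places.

Per component, 1: μ=10.6, E[X²]=224.72; 2: μ=0.470588, E[X²]=0.913495.
E[X] = 0.44·10.6 + 0.56·0.470588 = 4.92753.
E[X²] = 0.44·224.72 + 0.56·0.913495 = 99.3884.
Var(X) = E[X²] − (E[X])² = 99.3884 − 24.2805 = 75.1078.

75.108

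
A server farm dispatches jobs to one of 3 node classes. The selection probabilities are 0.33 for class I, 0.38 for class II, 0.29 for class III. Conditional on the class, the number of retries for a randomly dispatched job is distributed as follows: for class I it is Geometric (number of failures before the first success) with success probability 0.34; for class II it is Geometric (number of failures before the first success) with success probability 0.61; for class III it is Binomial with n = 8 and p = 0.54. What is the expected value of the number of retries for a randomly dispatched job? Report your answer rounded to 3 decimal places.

Component means — I: 1.94118; II: 0.639344; III: 4.32.
E[X] = 0.33·1.94118 + 0.38·0.639344 + 0.29·4.32 = 2.13634.

2.136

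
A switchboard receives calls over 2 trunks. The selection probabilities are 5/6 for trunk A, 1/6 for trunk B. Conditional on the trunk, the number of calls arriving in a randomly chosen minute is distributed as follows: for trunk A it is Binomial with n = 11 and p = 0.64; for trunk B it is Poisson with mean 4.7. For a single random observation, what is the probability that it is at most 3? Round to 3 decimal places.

0.064

Conditional on each trunk, P(X ≤ 3): A: 0.0147609; B: 0.309684.
By total probability, P(X ≤ 3) = 0.833333·0.0147609 + 0.166667·0.309684 = 0.0639146.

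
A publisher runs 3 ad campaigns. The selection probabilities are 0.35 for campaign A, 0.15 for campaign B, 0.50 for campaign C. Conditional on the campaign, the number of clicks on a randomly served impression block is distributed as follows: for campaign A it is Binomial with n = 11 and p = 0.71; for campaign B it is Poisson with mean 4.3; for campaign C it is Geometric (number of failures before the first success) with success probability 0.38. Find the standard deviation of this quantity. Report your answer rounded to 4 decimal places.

3.3831

Per component, A: μ=7.81, E[X²]=63.261; B: μ=4.3, E[X²]=22.79; C: μ=1.63158, E[X²]=6.95568.
E[X] = 0.35·7.81 + 0.15·4.3 + 0.5·1.63158 = 4.19429.
E[X²] = 0.35·63.261 + 0.15·22.79 + 0.5·6.95568 = 29.0377.
Var(X) = E[X²] − (E[X])² = 29.0377 − 17.5921 = 11.4456.
SD(X) = √11.4456 = 3.38314.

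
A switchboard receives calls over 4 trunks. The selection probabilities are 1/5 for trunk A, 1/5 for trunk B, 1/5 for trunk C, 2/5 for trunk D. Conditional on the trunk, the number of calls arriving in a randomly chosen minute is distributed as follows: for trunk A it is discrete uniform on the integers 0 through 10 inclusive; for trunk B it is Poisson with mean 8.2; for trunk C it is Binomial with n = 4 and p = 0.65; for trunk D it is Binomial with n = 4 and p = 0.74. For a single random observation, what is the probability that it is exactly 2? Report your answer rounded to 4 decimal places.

Conditional on each trunk, P(X = 2): A: 0.0909091; B: 0.00923385; C: 0.310537; D: 0.222107.
By total probability, P(X = 2) = 0.2·0.0909091 + 0.2·0.00923385 + 0.2·0.310537 + 0.4·0.222107 = 0.170979.

0.1710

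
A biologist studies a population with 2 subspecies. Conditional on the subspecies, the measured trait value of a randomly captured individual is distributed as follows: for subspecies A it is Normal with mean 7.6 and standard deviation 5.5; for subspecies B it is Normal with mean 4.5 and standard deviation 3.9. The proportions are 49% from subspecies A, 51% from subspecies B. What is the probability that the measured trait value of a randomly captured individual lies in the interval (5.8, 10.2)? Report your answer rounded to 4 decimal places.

0.3037

Conditional on each subspecies, P(5.8 < X < 10.2): A: 0.310065; B: 0.297507.
By total probability, P(5.8 < X < 10.2) = 0.49·0.310065 + 0.51·0.297507 = 0.303661.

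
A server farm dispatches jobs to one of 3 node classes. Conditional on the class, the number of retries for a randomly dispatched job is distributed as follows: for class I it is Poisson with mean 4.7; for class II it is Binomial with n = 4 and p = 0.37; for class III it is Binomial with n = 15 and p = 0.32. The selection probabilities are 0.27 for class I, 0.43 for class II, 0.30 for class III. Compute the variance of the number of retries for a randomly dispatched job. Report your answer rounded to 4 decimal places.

Per component, I: μ=4.7, E[X²]=26.79; II: μ=1.48, E[X²]=3.1228; III: μ=4.8, E[X²]=26.304.
E[X] = 0.27·4.7 + 0.43·1.48 + 0.3·4.8 = 3.3454.
E[X²] = 0.27·26.79 + 0.43·3.1228 + 0.3·26.304 = 16.4673.
Var(X) = E[X²] − (E[X])² = 16.4673 − 11.1917 = 5.2756.

5.2756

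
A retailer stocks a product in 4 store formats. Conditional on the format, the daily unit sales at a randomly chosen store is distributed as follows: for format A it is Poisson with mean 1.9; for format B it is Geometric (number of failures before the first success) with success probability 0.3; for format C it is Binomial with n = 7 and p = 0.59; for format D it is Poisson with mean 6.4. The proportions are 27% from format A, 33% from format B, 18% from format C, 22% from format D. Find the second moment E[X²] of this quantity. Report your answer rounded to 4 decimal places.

19.6453

For each component E[X²] = Var + (mean)², giving A: 5.51; B: 13.2222; C: 18.7502; D: 47.36.
Overall E[X²] = 0.27·5.51 + 0.33·13.2222 + 0.18·18.7502 + 0.22·47.36 = 19.6453.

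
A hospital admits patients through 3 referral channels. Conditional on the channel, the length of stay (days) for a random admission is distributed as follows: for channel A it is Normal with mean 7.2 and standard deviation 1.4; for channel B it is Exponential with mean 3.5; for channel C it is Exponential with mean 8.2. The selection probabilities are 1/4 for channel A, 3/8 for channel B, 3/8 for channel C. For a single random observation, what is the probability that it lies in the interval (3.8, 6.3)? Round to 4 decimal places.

Conditional on each channel, P(3.8 < X < 6.3): A: 0.252579; B: 0.172362; C: 0.165327.
By total probability, P(3.8 < X < 6.3) = 0.25·0.252579 + 0.375·0.172362 + 0.375·0.165327 = 0.189778.

0.1898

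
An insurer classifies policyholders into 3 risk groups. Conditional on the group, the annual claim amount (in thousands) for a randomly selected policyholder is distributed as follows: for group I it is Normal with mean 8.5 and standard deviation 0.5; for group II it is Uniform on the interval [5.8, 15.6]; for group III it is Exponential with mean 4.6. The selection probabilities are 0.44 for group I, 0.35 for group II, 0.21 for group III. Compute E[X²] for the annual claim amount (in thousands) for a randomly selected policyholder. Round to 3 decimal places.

For each component E[X²] = Var + (mean)², giving I: 72.5; II: 122.493; III: 42.32.
Overall E[X²] = 0.44·72.5 + 0.35·122.493 + 0.21·42.32 = 83.6599.

83.660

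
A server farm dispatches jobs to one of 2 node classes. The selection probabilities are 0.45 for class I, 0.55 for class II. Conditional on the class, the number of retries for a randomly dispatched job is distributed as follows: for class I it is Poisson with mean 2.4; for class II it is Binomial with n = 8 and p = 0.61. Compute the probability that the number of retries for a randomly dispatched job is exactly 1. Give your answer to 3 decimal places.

0.102

Conditional on each class, P(X = 1): I: 0.217723; II: 0.00669687.
By total probability, P(X = 1) = 0.45·0.217723 + 0.55·0.00669687 = 0.101659.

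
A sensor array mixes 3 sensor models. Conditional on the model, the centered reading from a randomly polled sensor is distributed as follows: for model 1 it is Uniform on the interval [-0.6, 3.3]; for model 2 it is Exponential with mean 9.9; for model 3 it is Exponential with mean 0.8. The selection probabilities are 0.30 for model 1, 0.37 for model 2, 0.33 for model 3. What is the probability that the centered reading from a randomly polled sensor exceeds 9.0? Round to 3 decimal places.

Conditional on each model, P(X > 9.0): 1: 0; 2: 0.40289; 3: 1.30073e-05.
By total probability, P(X > 9.0) = 0.3·0 + 0.37·0.40289 + 0.33·1.30073e-05 = 0.149074.

0.149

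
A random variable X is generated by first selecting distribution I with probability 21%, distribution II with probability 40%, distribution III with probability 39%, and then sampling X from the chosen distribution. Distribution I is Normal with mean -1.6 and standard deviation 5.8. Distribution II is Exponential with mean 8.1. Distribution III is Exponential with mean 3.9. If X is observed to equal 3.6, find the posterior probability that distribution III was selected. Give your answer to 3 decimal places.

0.490

Likelihoods f(3.6 | ·): I: 0.0460191; II: 0.0791581; III: 0.10187.
Posterior ∝ prior × likelihood. Numerator for III: 0.39·0.10187 = 0.0397295.
Normalizing constant: 0.21·0.0460191 + 0.4·0.0791581 + 0.39·0.10187 = 0.0810567.
P(III | observation) = 0.0397295 / 0.0810567 = 0.490144.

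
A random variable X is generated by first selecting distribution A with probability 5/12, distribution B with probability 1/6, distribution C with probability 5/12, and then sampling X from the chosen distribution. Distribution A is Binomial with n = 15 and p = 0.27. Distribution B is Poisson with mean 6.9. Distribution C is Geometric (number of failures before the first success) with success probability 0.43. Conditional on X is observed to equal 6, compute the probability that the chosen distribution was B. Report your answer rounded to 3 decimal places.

0.319

Likelihoods P(X=6 | ·): A: 0.114154; B: 0.151053; C: 0.0147475.
Posterior ∝ prior × likelihood. Numerator for B: 0.166667·0.151053 = 0.0251755.
Normalizing constant: 0.416667·0.114154 + 0.166667·0.151053 + 0.416667·0.0147475 = 0.0788846.
P(B | observation) = 0.0251755 / 0.0788846 = 0.319144.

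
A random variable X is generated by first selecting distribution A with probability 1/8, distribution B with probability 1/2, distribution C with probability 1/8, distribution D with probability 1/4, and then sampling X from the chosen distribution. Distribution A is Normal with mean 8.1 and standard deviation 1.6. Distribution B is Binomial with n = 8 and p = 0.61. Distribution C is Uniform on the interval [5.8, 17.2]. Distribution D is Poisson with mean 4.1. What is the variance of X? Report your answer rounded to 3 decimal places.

Per component, A: μ=8.1, E[X²]=68.17; B: μ=4.88, E[X²]=25.7176; C: μ=11.5, E[X²]=143.08; D: μ=4.1, E[X²]=20.91.
E[X] = 0.125·8.1 + 0.5·4.88 + 0.125·11.5 + 0.25·4.1 = 5.915.
E[X²] = 0.125·68.17 + 0.5·25.7176 + 0.125·143.08 + 0.25·20.91 = 44.4925.
Var(X) = E[X²] − (E[X])² = 44.4925 − 34.9872 = 9.50532.

9.505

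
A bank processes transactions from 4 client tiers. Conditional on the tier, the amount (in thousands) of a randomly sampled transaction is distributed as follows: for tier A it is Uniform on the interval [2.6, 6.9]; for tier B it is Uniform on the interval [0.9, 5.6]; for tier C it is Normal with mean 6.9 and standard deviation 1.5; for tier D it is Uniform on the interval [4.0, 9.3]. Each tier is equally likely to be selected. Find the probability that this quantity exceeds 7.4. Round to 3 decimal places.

0.182

Conditional on each tier, P(X > 7.4): A: 0; B: 0; C: 0.369441; D: 0.358491.
By total probability, P(X > 7.4) = 0.25·0 + 0.25·0 + 0.25·0.369441 + 0.25·0.358491 = 0.181983.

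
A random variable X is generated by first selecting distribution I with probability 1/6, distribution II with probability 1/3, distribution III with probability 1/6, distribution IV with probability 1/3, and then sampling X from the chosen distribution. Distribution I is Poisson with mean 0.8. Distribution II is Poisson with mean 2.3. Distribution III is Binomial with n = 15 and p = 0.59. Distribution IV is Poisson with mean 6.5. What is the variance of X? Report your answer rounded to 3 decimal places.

Per component, I: μ=0.8, E[X²]=1.44; II: μ=2.3, E[X²]=7.59; III: μ=8.85, E[X²]=81.951; IV: μ=6.5, E[X²]=48.75.
E[X] = 0.166667·0.8 + 0.333333·2.3 + 0.166667·8.85 + 0.333333·6.5 = 4.54167.
E[X²] = 0.166667·1.44 + 0.333333·7.59 + 0.166667·81.951 + 0.333333·48.75 = 32.6785.
Var(X) = E[X²] − (E[X])² = 32.6785 − 20.6267 = 12.0518.

12.052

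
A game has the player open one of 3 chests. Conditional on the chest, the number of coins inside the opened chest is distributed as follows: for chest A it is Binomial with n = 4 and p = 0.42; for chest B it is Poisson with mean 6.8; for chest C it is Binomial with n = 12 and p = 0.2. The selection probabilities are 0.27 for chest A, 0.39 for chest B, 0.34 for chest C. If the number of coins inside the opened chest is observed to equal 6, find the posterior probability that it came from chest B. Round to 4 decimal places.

Likelihoods P(X=6 | ·): A: 0; B: 0.152939; C: 0.0155021.
Posterior ∝ prior × likelihood. Numerator for B: 0.39·0.152939 = 0.0596462.
Normalizing constant: 0.27·0 + 0.39·0.152939 + 0.34·0.0155021 = 0.064917.
P(B | observation) = 0.0596462 / 0.064917 = 0.918808.

0.9188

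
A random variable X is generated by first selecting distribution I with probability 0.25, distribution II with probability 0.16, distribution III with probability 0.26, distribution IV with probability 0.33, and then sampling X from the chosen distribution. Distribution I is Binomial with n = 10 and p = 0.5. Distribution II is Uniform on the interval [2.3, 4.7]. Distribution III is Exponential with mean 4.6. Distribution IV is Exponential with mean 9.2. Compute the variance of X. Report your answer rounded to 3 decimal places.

Per component, I: μ=5, E[X²]=27.5; II: μ=3.5, E[X²]=12.73; III: μ=4.6, E[X²]=42.32; IV: μ=9.2, E[X²]=169.28.
E[X] = 0.25·5 + 0.16·3.5 + 0.26·4.6 + 0.33·9.2 = 6.042.
E[X²] = 0.25·27.5 + 0.16·12.73 + 0.26·42.32 + 0.33·169.28 = 75.7774.
Var(X) = E[X²] − (E[X])² = 75.7774 − 36.5058 = 39.2716.

39.272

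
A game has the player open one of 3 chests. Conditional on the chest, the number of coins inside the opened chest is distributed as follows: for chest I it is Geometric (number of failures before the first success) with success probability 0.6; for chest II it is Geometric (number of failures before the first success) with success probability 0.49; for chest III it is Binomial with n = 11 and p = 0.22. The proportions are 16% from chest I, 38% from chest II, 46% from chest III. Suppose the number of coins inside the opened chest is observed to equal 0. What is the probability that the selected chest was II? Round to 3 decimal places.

Likelihoods P(X=0 | ·): I: 0.6; II: 0.49; III: 0.0650191.
Posterior ∝ prior × likelihood. Numerator for II: 0.38·0.49 = 0.1862.
Normalizing constant: 0.16·0.6 + 0.38·0.49 + 0.46·0.0650191 = 0.312109.
P(II | observation) = 0.1862 / 0.312109 = 0.596587.

0.597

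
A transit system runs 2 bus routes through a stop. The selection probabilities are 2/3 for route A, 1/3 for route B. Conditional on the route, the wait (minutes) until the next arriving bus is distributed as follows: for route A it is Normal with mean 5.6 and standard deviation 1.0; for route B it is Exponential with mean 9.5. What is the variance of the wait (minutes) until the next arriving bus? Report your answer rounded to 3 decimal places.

Per component, A: μ=5.6, E[X²]=32.36; B: μ=9.5, E[X²]=180.5.
E[X] = 0.666667·5.6 + 0.333333·9.5 = 6.9.
E[X²] = 0.666667·32.36 + 0.333333·180.5 = 81.74.
Var(X) = E[X²] − (E[X])² = 81.74 − 47.61 = 34.13.

34.130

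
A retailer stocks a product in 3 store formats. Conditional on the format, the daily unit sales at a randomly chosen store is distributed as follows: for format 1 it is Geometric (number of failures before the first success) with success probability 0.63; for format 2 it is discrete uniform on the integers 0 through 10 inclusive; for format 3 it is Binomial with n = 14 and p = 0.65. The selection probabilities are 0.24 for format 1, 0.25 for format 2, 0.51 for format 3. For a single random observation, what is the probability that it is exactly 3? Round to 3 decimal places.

0.031

Conditional on each format, P(X = 3): 1: 0.0319114; 2: 0.0909091; 3: 0.000965139.
By total probability, P(X = 3) = 0.24·0.0319114 + 0.25·0.0909091 + 0.51·0.000965139 = 0.0308782.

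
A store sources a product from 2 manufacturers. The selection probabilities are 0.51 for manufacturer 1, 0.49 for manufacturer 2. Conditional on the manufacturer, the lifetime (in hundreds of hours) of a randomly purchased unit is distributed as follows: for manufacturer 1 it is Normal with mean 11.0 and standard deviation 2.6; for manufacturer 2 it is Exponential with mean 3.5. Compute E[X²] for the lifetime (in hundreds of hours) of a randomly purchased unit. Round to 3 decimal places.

77.163

For each component E[X²] = Var + (mean)², giving 1: 127.76; 2: 24.5.
Overall E[X²] = 0.51·127.76 + 0.49·24.5 = 77.1626.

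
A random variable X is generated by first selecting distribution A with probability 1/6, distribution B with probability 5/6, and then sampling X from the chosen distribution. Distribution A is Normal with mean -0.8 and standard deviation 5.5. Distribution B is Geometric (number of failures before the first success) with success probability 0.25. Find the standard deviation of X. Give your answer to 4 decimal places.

4.1288

Per component, A: μ=-0.8, E[X²]=30.89; B: μ=3, E[X²]=21.
E[X] = 0.166667·-0.8 + 0.833333·3 = 2.36667.
E[X²] = 0.166667·30.89 + 0.833333·21 = 22.6483.
Var(X) = E[X²] − (E[X])² = 22.6483 − 5.60111 = 17.0472.
SD(X) = √17.0472 = 4.12883.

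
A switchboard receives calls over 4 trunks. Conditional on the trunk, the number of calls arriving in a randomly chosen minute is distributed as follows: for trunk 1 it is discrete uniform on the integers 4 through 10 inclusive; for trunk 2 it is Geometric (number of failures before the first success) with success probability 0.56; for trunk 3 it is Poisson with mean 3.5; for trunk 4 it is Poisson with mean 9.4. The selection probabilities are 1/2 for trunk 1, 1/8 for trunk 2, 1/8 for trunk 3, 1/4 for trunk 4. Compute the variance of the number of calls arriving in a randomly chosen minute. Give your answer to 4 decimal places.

12.3840

Per component, 1: μ=7, E[X²]=53; 2: μ=0.785714, E[X²]=2.02041; 3: μ=3.5, E[X²]=15.75; 4: μ=9.4, E[X²]=97.76.
E[X] = 0.5·7 + 0.125·0.785714 + 0.125·3.5 + 0.25·9.4 = 6.38571.
E[X²] = 0.5·53 + 0.125·2.02041 + 0.125·15.75 + 0.25·97.76 = 53.1613.
Var(X) = E[X²] − (E[X])² = 53.1613 − 40.7773 = 12.384.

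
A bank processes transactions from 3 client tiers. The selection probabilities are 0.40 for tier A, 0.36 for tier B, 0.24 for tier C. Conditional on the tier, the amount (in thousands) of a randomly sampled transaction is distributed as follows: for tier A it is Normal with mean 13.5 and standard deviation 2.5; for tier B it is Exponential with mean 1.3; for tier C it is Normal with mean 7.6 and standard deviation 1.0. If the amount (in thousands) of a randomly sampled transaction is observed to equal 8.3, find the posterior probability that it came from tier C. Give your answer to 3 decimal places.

0.906

Likelihoods f(8.3 | ·): A: 0.0183444; B: 0.00129794; C: 0.312254.
Posterior ∝ prior × likelihood. Numerator for C: 0.24·0.312254 = 0.0749409.
Normalizing constant: 0.4·0.0183444 + 0.36·0.00129794 + 0.24·0.312254 = 0.082746.
P(C | observation) = 0.0749409 / 0.082746 = 0.905675.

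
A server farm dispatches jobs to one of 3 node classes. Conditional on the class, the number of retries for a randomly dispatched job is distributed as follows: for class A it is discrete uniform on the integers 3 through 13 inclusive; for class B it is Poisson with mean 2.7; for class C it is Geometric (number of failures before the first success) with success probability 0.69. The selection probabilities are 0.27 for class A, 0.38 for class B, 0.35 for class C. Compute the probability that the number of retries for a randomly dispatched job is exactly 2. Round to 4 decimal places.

Conditional on each class, P(X = 2): A: 0; B: 0.244964; C: 0.066309.
By total probability, P(X = 2) = 0.27·0 + 0.38·0.244964 + 0.35·0.066309 = 0.116295.

0.1163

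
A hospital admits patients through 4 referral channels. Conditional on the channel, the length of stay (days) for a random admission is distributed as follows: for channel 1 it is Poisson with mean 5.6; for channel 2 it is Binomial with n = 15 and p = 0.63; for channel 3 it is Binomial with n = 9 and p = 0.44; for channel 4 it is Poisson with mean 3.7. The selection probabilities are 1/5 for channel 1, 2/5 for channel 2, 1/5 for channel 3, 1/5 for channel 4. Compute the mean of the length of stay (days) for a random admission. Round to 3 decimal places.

6.432

Component means — 1: 5.6; 2: 9.45; 3: 3.96; 4: 3.7.
E[X] = 0.2·5.6 + 0.4·9.45 + 0.2·3.96 + 0.2·3.7 = 6.432.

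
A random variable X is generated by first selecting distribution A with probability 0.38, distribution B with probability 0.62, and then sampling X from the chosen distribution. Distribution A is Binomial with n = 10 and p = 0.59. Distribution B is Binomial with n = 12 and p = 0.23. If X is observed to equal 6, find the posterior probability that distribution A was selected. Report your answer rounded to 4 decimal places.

0.8433

Likelihoods P(X=6 | ·): A: 0.250303; B: 0.0285091.
Posterior ∝ prior × likelihood. Numerator for A: 0.38·0.250303 = 0.0951153.
Normalizing constant: 0.38·0.250303 + 0.62·0.0285091 = 0.112791.
P(A | observation) = 0.0951153 / 0.112791 = 0.843289.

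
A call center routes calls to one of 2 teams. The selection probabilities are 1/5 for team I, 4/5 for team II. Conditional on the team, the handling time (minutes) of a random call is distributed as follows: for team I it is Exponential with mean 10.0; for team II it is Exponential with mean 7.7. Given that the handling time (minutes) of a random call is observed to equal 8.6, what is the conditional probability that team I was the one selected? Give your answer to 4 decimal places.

Likelihoods f(8.6 | ·): I: 0.0423162; II: 0.0425063.
Posterior ∝ prior × likelihood. Numerator for I: 0.2·0.0423162 = 0.00846324.
Normalizing constant: 0.2·0.0423162 + 0.8·0.0425063 = 0.0424683.
P(I | observation) = 0.00846324 / 0.0424683 = 0.199284.

0.1993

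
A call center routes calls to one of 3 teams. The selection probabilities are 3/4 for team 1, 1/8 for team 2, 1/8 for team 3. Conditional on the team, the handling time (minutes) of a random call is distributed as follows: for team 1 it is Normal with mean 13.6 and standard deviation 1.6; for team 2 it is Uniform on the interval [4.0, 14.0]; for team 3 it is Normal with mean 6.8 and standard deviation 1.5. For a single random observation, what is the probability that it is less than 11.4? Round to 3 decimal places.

Conditional on each team, P(X < 11.4): 1: 0.0845657; 2: 0.74; 3: 0.998918.
By total probability, P(X < 11.4) = 0.75·0.0845657 + 0.125·0.74 + 0.125·0.998918 = 0.280789.

0.281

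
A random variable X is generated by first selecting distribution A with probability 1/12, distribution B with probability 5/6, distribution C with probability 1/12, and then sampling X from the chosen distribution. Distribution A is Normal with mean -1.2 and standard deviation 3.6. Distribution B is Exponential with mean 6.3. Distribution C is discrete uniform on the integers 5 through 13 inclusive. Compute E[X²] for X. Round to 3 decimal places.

For each component E[X²] = Var + (mean)², giving A: 14.4; B: 79.38; C: 87.6667.
Overall E[X²] = 0.0833333·14.4 + 0.833333·79.38 + 0.0833333·87.6667 = 74.6556.

74.656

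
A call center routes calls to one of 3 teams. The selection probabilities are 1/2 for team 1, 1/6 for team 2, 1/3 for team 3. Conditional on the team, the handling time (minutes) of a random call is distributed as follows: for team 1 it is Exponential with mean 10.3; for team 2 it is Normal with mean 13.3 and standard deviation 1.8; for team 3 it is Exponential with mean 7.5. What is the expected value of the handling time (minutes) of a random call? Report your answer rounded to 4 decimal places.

9.8667

Component means — 1: 10.3; 2: 13.3; 3: 7.5.
E[X] = 0.5·10.3 + 0.166667·13.3 + 0.333333·7.5 = 9.86667.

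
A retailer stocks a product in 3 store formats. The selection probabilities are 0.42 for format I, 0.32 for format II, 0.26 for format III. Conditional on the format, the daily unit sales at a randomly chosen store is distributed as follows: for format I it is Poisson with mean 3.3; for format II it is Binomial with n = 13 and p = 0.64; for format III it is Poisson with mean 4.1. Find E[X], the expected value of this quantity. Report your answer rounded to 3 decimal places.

Component means — I: 3.3; II: 8.32; III: 4.1.
E[X] = 0.42·3.3 + 0.32·8.32 + 0.26·4.1 = 5.1144.

5.114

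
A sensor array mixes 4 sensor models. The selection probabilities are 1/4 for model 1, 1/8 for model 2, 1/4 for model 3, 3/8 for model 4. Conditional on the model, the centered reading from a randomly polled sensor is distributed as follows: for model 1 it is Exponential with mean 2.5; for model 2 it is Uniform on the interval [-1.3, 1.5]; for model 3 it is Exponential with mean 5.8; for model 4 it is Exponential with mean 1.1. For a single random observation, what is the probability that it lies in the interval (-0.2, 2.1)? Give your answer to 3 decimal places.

0.613

Conditional on each model, P(-0.2 < X < 2.1): 1: 0.568289; 2: 0.607143; 3: 0.303766; 4: 0.851785.
By total probability, P(-0.2 < X < 2.1) = 0.25·0.568289 + 0.125·0.607143 + 0.25·0.303766 + 0.375·0.851785 = 0.613326.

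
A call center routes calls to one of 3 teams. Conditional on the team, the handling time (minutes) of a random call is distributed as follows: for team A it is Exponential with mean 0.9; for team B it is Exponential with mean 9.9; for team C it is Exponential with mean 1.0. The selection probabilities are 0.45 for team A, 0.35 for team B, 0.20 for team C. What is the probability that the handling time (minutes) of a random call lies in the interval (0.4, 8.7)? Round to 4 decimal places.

0.6133

Conditional on each team, P(0.4 < X < 8.7): A: 0.641117; B: 0.545115; C: 0.670153.
By total probability, P(0.4 < X < 8.7) = 0.45·0.641117 + 0.35·0.545115 + 0.2·0.670153 = 0.613324.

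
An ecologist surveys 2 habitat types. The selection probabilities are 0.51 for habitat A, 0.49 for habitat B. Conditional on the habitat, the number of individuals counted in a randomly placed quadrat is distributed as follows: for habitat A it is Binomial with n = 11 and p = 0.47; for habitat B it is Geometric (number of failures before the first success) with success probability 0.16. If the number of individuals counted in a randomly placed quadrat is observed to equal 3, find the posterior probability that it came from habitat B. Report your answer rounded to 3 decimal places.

Likelihoods P(X=3 | ·): A: 0.106656; B: 0.0948326.
Posterior ∝ prior × likelihood. Numerator for B: 0.49·0.0948326 = 0.046468.
Normalizing constant: 0.51·0.106656 + 0.49·0.0948326 = 0.100862.
P(B | observation) = 0.046468 / 0.100862 = 0.460707.

0.461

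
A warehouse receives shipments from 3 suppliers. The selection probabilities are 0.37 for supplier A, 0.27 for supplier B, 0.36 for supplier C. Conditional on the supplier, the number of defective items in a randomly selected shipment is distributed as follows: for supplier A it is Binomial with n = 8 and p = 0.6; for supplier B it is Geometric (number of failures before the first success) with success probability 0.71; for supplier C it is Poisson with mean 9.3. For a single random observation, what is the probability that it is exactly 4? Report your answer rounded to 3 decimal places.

Conditional on each supplier, P(X = 4): A: 0.232243; B: 0.0050217; C: 0.0284959.
By total probability, P(X = 4) = 0.37·0.232243 + 0.27·0.0050217 + 0.36·0.0284959 = 0.0975444.

0.098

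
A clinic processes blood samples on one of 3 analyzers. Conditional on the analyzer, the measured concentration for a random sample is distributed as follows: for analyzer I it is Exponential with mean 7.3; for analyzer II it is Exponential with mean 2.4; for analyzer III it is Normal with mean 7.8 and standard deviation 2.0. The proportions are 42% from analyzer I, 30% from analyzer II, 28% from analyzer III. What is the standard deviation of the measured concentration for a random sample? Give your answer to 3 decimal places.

5.544

Per component, I: μ=7.3, E[X²]=106.58; II: μ=2.4, E[X²]=11.52; III: μ=7.8, E[X²]=64.84.
E[X] = 0.42·7.3 + 0.3·2.4 + 0.28·7.8 = 5.97.
E[X²] = 0.42·106.58 + 0.3·11.52 + 0.28·64.84 = 66.3748.
Var(X) = E[X²] − (E[X])² = 66.3748 − 35.6409 = 30.7339.
SD(X) = √30.7339 = 5.54382.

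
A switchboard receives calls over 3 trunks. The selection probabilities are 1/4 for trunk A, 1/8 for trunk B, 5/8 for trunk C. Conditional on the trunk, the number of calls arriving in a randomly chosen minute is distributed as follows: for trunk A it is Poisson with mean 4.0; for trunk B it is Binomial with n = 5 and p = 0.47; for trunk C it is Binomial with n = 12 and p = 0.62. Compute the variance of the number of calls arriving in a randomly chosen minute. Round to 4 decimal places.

6.8808

Per component, A: μ=4, E[X²]=20; B: μ=2.35, E[X²]=6.768; C: μ=7.44, E[X²]=58.1808.
E[X] = 0.25·4 + 0.125·2.35 + 0.625·7.44 = 5.94375.
E[X²] = 0.25·20 + 0.125·6.768 + 0.625·58.1808 = 42.209.
Var(X) = E[X²] − (E[X])² = 42.209 − 35.3282 = 6.88084.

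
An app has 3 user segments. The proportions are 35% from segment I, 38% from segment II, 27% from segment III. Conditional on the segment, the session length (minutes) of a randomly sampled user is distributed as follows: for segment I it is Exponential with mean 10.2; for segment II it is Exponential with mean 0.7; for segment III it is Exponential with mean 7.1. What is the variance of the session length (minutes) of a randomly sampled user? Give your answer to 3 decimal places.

67.325

Per component, I: μ=10.2, E[X²]=208.08; II: μ=0.7, E[X²]=0.98; III: μ=7.1, E[X²]=100.82.
E[X] = 0.35·10.2 + 0.38·0.7 + 0.27·7.1 = 5.753.
E[X²] = 0.35·208.08 + 0.38·0.98 + 0.27·100.82 = 100.422.
Var(X) = E[X²] − (E[X])² = 100.422 − 33.097 = 67.3248.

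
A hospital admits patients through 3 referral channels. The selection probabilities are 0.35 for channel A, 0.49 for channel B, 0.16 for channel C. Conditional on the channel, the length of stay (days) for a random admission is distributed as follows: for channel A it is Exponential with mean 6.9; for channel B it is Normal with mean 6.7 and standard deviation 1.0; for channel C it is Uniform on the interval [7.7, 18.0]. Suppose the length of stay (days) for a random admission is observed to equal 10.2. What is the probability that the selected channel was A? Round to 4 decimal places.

Likelihoods f(10.2 | ·): A: 0.0330484; B: 0.000872683; C: 0.0970874.
Posterior ∝ prior × likelihood. Numerator for A: 0.35·0.0330484 = 0.0115669.
Normalizing constant: 0.35·0.0330484 + 0.49·0.000872683 + 0.16·0.0970874 = 0.0275285.
P(A | observation) = 0.0115669 / 0.0275285 = 0.42018.

0.4202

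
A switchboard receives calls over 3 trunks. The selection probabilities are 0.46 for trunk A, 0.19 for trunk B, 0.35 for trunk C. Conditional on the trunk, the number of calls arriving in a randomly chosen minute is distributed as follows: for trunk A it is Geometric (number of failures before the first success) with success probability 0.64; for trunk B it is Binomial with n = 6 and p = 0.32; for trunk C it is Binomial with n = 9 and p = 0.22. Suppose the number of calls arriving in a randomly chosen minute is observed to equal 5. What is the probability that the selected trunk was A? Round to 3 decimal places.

Likelihoods P(X=5 | ·): A: 0.00386984; B: 0.0136902; C: 0.024036.
Posterior ∝ prior × likelihood. Numerator for A: 0.46·0.00386984 = 0.00178012.
Normalizing constant: 0.46·0.00386984 + 0.19·0.0136902 + 0.35·0.024036 = 0.0127939.
P(A | observation) = 0.00178012 / 0.0127939 = 0.139139.

0.139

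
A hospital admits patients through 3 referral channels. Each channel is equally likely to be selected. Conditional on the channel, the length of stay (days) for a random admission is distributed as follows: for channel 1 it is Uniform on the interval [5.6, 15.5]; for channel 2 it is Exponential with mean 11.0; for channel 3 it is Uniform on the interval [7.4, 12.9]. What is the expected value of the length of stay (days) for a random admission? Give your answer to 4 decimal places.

Component means — 1: 10.55; 2: 11; 3: 10.15.
E[X] = 0.333333·10.55 + 0.333333·11 + 0.333333·10.15 = 10.5667.

10.5667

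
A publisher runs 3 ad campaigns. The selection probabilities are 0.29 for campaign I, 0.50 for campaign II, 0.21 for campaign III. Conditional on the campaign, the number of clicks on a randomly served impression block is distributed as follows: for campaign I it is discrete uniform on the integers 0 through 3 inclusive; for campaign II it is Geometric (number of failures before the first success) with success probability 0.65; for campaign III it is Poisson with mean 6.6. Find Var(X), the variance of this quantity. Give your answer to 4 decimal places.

7.7387

Per component, I: μ=1.5, E[X²]=3.5; II: μ=0.538462, E[X²]=1.11834; III: μ=6.6, E[X²]=50.16.
E[X] = 0.29·1.5 + 0.5·0.538462 + 0.21·6.6 = 2.09023.
E[X²] = 0.29·3.5 + 0.5·1.11834 + 0.21·50.16 = 12.1078.
Var(X) = E[X²] − (E[X])² = 12.1078 − 4.36906 = 7.73871.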